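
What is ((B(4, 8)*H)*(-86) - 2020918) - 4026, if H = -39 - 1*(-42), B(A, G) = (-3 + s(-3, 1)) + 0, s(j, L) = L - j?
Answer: -2025202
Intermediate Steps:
B(A, G) = 1 (B(A, G) = (-3 + (1 - 1*(-3))) + 0 = (-3 + (1 + 3)) + 0 = (-3 + 4) + 0 = 1 + 0 = 1)
H = 3 (H = -39 + 42 = 3)
((B(4, 8)*H)*(-86) - 2020918) - 4026 = ((1*3)*(-86) - 2020918) - 4026 = (3*(-86) - 2020918) - 4026 = (-258 - 2020918) - 4026 = -2021176 - 4026 = -2025202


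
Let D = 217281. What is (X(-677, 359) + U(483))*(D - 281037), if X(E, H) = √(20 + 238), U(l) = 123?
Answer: -7841988 - 63756*√258 ≈ -8.8661e+6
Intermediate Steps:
X(E, H) = √258
(X(-677, 359) + U(483))*(D - 281037) = (√258 + 123)*(217281 - 281037) = (123 + √258)*(-63756) = -7841988 - 63756*√258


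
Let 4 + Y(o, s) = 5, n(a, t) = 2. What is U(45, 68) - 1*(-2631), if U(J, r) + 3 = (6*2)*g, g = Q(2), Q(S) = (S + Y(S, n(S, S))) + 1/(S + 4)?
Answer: 2666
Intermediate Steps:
Y(o, s) = 1 (Y(o, s) = -4 + 5 = 1)
Q(S) = 1 + S + 1/(4 + S) (Q(S) = (S + 1) + 1/(S + 4) = (1 + S) + 1/(4 + S) = 1 + S + 1/(4 + S))
g = 19/6 (g = (5 + 2**2 + 5*2)/(4 + 2) = (5 + 4 + 10)/6 = (1/6)*19 = 19/6 ≈ 3.1667)
U(J, r) = 35 (U(J, r) = -3 + (6*2)*(19/6) = -3 + 12*(19/6) = -3 + 38 = 35)
U(45, 68) - 1*(-2631) = 35 - 1*(-2631) = 35 + 2631 = 2666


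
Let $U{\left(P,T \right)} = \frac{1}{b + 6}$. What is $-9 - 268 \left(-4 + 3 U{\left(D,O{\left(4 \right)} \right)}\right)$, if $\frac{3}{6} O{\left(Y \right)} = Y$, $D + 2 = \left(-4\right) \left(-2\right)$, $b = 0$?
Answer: $929$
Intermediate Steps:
$D = 6$ ($D = -2 - -8 = -2 + 8 = 6$)
$O{\left(Y \right)} = 2 Y$
$U{\left(P,T \right)} = \frac{1}{6}$ ($U{\left(P,T \right)} = \frac{1}{0 + 6} = \frac{1}{6}$)
$-9 - 268 \left(-4 + 3 U{\left(D,O{\left(4 \right)} \right)}\right) = -9 - 268 \left(-4 + 3 \cdot \frac{1}{6}\right) = -9 - 268 \left(-4 + \frac{1}{2}\right) = -9 - -938 = -9 + 938 = 929$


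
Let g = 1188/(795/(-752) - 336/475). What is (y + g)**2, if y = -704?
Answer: 9303303125991424/4904621089 ≈ 1.8968e+6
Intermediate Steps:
g = -47150400/70033 (g = 1188/(795*(-1/752) - 336*1/475) = 1188/(-795/752 - 336/475) = 1188/(-630297/357200) = 1188*(-357200/630297) = -47150400/70033 ≈ -673.26)
(y + g)**2 = (-704 - 47150400/70033)**2 = (-96453632/70033)**2 = 9303303125991424/4904621089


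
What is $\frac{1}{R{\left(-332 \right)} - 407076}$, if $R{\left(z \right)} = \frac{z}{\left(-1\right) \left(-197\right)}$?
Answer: $- \frac{197}{80194304} \approx -2.4565 \cdot 10^{-6}$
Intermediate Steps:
$R{\left(z \right)} = \frac{z}{197}$
$\frac{1}{R{\left(-332 \right)} - 407076} = \frac{1}{\frac{1}{197} \left(-332\right) - 407076} = \frac{1}{- \frac{332}{197} - 407076} = \frac{1}{- \frac{80194304}{197}} = - \frac{197}{80194304}$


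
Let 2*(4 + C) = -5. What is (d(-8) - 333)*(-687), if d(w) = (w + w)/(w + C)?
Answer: 6612375/29 ≈ 2.2801e+5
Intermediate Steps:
C = -13/2 (C = -4 + (½)*(-5) = -4 - 5/2 = -13/2 ≈ -6.5000)
d(w) = 2*w/(-13/2 + w) (d(w) = (w + w)/(w - 13/2) = (2*w)/(-13/2 + w) = 2*w/(-13/2 + w))
(d(-8) - 333)*(-687) = (4*(-8)/(-13 + 2*(-8)) - 333)*(-687) = (4*(-8)/(-13 - 16) - 333)*(-687) = (4*(-8)/(-29) - 333)*(-687) = (4*(-8)*(-1/29) - 333)*(-687) = (32/29 - 333)*(-687) = -9625/29*(-687) = 6612375/29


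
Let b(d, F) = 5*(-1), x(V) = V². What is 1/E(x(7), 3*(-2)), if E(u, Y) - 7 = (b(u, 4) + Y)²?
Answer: 1/128 ≈ 0.0078125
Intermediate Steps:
b(d, F) = -5
E(u, Y) = 7 + (-5 + Y)²
1/E(x(7), 3*(-2)) = 1/(7 + (-5 + 3*(-2))²) = 1/(7 + (-5 - 6)²) = 1/(7 + (-11)²) = 1/(7 + 121) = 1/128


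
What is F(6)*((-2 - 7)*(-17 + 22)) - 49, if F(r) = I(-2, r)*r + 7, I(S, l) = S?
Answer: 176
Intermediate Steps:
F(r) = 7 - 2*r (F(r) = -2*r + 7 = 7 - 2*r)
F(6)*((-2 - 7)*(-17 + 22)) - 49 = (7 - 2*6)*((-2 - 7)*(-17 + 22)) - 49 = (7 - 12)*(-9*5) - 49 = -5*(-45) - 49 = 225 - 49 = 176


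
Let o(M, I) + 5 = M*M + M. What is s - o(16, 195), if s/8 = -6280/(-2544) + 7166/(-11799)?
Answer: -157656413/625347 ≈ -252.11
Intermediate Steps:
o(M, I) = -5 + M + M² (o(M, I) = -5 + (M*M + M) = -5 + (M² + M) = -5 + (M + M²) = -5 + M + M²)
s = 9311236/625347 (s = 8*(-6280/(-2544) + 7166/(-11799)) = 8*(-6280*(-1/2544) + 7166*(-1/11799)) = 8*(785/318 - 7166/11799) = 8*(2327809/1250694) = 9311236/625347 ≈ 14.890)
s - o(16, 195) = 9311236/625347 - (-5 + 16 + 16²) = 9311236/625347 - (-5 + 16 + 256) = 9311236/625347 - 1*267 = 9311236/625347 - 267 = -157656413/625347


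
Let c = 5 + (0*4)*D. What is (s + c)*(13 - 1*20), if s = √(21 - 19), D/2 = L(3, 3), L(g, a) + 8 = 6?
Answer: -35 - 7*√2 ≈ -44.899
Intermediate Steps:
L(g, a) = -2 (L(g, a) = -8 + 6 = -2)
D = -4 (D = 2*(-2) = -4)
s = √2 ≈ 1.4142
c = 5 (c = 5 + (0*4)*(-4) = 5 + 0*(-4) = 5 + 0 = 5)
(s + c)*(13 - 1*20) = (√2 + 5)*(13 - 1*20) = (5 + √2)*(13 - 20) = (5 + √2)*(-7) = -35 - 7*√2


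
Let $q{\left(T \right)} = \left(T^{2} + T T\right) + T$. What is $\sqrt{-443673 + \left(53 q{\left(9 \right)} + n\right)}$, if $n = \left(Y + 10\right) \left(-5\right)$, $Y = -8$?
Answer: $2 i \sqrt{108655} \approx 659.26 i$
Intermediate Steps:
$q{\left(T \right)} = T + 2 T^{2}$ ($q{\left(T \right)} = \left(T^{2} + T^{2}\right) + T = 2 T^{2} + T = T + 2 T^{2}$)
$n = -10$ ($n = \left(-8 + 10\right) \left(-5\right) = 2 \left(-5\right) = -10$)
$\sqrt{-443673 + \left(53 q{\left(9 \right)} + n\right)} = \sqrt{-443673 - \left(10 - 53 \cdot 9 \left(1 + 2 \cdot 9\right)\right)} = \sqrt{-443673 - \left(10 - 53 \cdot 9 \left(1 + 18\right)\right)} = \sqrt{-443673 - \left(10 - 53 \cdot 9 \cdot 19\right)} = \sqrt{-443673 + \left(53 \cdot 171 - 10\right)} = \sqrt{-443673 + \left(9063 - 10\right)} = \sqrt{-443673 + 9053} = \sqrt{-434620} = 2 i \sqrt{108655}$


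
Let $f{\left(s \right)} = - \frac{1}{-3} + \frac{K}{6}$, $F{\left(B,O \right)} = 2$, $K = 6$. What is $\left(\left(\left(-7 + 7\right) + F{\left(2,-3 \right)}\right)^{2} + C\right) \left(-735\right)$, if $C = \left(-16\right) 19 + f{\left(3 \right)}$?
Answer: $219520$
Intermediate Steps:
$f{\left(s \right)} = \frac{4}{3}$ ($f{\left(s \right)} = - \frac{1}{-3} + \frac{6}{6} = \left(-1\right) \left(- \frac{1}{3}\right) + 6 \cdot \frac{1}{6} = \frac{1}{3} + 1 = \frac{4}{3}$)
$C = - \frac{908}{3}$ ($C = \left(-16\right) 19 + \frac{4}{3} = -304 + \frac{4}{3} = - \frac{908}{3} \approx -302.67$)
$\left(\left(\left(-7 + 7\right) + F{\left(2,-3 \right)}\right)^{2} + C\right) \left(-735\right) = \left(\left(\left(-7 + 7\right) + 2\right)^{2} - \frac{908}{3}\right) \left(-735\right) = \left(\left(0 + 2\right)^{2} - \frac{908}{3}\right) \left(-735\right) = \left(2^{2} - \frac{908}{3}\right) \left(-735\right) = \left(4 - \frac{908}{3}\right) \left(-735\right) = \left(- \frac{896}{3}\right) \left(-735\right) = 219520$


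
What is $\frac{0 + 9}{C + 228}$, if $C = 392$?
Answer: $\frac{9}{620} \approx 0.014516$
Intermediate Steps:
$\frac{0 + 9}{C + 228} = \frac{0 + 9}{392 + 228} = \frac{1}{620} \cdot 9 = \frac{9}{620}$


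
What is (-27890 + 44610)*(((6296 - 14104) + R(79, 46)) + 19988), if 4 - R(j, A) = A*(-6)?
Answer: 208331200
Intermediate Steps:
R(j, A) = 4 + 6*A (R(j, A) = 4 - A*(-6) = 4 - (-6)*A = 4 + 6*A)
(-27890 + 44610)*(((6296 - 14104) + R(79, 46)) + 19988) = (-27890 + 44610)*(((6296 - 14104) + (4 + 6*46)) + 19988) = 16720*((-7808 + (4 + 276)) + 19988) = 16720*((-7808 + 280) + 19988) = 16720*(-7528 + 19988) = 16720*12460 = 208331200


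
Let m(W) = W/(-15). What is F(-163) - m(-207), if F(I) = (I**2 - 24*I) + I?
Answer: 151521/5 ≈ 30304.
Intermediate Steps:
F(I) = I**2 - 23*I
m(W) = -W/15 (m(W) = W*(-1/15) = -W/15)
F(-163) - m(-207) = -163*(-23 - 163) - (-1)*(-207)/15 = -163*(-186) - 1*69/5 = 30318 - 69/5 = 151521/5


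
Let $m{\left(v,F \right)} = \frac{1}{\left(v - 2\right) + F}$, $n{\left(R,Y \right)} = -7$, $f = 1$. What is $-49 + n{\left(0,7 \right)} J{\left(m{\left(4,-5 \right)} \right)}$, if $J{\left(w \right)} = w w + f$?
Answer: $- \frac{511}{9} \approx -56.778$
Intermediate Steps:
$m{\left(v,F \right)} = \frac{1}{-2 + F + v}$ ($m{\left(v,F \right)} = \frac{1}{\left(v - 2\right) + F} = \frac{1}{\left(-2 + v\right) + F} = \frac{1}{-2 + F + v}$)
$J{\left(w \right)} = 1 + w^{2}$ ($J{\left(w \right)} = w w + 1 = w^{2} + 1 = 1 + w^{2}$)
$-49 + n{\left(0,7 \right)} J{\left(m{\left(4,-5 \right)} \right)} = -49 - 7 \left(1 + \left(\frac{1}{-2 - 5 + 4}\right)^{2}\right) = -49 - 7 \left(1 + \left(\frac{1}{-3}\right)^{2}\right) = -49 - 7 \left(1 + \left(- \frac{1}{3}\right)^{2}\right) = -49 - 7 \left(1 + \frac{1}{9}\right) = -49 - \frac{70}{9} = - \frac{511}{9}$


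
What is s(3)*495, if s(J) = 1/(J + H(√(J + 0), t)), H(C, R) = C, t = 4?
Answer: 495/2 - 165*√3/2 ≈ 104.61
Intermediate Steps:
s(J) = 1/(J + √J) (s(J) = 1/(J + √(J + 0)) = 1/(J + √J))
s(3)*495 = 495/(3 + √3)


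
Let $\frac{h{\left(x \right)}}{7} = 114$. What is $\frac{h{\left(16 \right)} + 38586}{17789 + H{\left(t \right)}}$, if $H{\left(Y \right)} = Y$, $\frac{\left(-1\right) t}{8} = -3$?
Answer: $\frac{39384}{17813} \approx 2.211$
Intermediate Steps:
$t = 24$ ($t = \left(-8\right) \left(-3\right) = 24$)
$h{\left(x \right)} = 798$ ($h{\left(x \right)} = 7 \cdot 114 = 798$)
$\frac{h{\left(16 \right)} + 38586}{17789 + H{\left(t \right)}} = \frac{798 + 38586}{17789 + 24} = \frac{39384}{17813}$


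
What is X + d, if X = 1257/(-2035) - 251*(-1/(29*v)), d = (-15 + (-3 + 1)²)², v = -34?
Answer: 241037523/2006510 ≈ 120.13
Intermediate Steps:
d = 121 (d = (-15 + (-2)²)² = (-15 + 4)² = (-11)² = 121)
X = -1750187/2006510 (X = 1257/(-2035) - 251/((-34*(-29))) = 1257*(-1/2035) - 251/986 = -1257/2035 - 251*1/986 = -1257/2035 - 251/986 = -1750187/2006510 ≈ -0.87225)
X + d = -1750187/2006510 + 121 = 241037523/2006510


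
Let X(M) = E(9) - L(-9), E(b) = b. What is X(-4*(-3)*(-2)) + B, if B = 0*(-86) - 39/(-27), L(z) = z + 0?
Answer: 175/9 ≈ 19.444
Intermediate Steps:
L(z) = z
B = 13/9 (B = 0 - 39*(-1/27) = 0 + 13/9 = 13/9 ≈ 1.4444)
X(M) = 18 (X(M) = 9 - 1*(-9) = 9 + 9 = 18)
X(-4*(-3)*(-2)) + B = 18 + 13/9 = 175/9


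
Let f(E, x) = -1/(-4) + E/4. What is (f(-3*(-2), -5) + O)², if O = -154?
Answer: 370881/16 ≈ 23180.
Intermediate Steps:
f(E, x) = ¼ + E/4 (f(E, x) = -1*(-¼) + E*(¼) = ¼ + E/4)
(f(-3*(-2), -5) + O)² = ((¼ + (-3*(-2))/4) - 154)² = ((¼ + (¼)*6) - 154)² = ((¼ + 3/2) - 154)² = (7/4 - 154)² = (-609/4)² = 370881/16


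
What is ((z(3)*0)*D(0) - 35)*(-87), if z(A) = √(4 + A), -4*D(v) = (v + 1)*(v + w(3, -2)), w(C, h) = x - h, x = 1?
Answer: 3045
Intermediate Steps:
w(C, h) = 1 - h
D(v) = -(1 + v)*(3 + v)/4 (D(v) = -(v + 1)*(v + (1 - 1*(-2)))/4 = -(1 + v)*(v + (1 + 2))/4 = -(1 + v)*(v + 3)/4 = -(1 + v)*(3 + v)/4)
((z(3)*0)*D(0) - 35)*(-87) = ((√(4 + 3)*0)*(-¾ - 1*0 - ¼*0²) - 35)*(-87) = ((√7*0)*(-¾ + 0 - ¼*0) - 35)*(-87) = (0*(-¾ + 0 + 0) - 35)*(-87) = (0*(-¾) - 35)*(-87) = (0 - 35)*(-87) = -35*(-87) = 3045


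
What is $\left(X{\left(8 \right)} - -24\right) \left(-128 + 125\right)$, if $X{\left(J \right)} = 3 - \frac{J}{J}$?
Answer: $-78$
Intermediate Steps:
$X{\left(J \right)} = 2$ ($X{\left(J \right)} = 3 - 1 = 2$)
$\left(X{\left(8 \right)} - -24\right) \left(-128 + 125\right) = \left(2 - -24\right) \left(-128 + 125\right) = \left(2 + 24\right) \left(-3\right) = 26 \left(-3\right) = -78$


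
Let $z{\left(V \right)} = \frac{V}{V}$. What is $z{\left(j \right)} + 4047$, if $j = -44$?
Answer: $4048$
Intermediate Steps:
$z{\left(V \right)} = 1$
$z{\left(j \right)} + 4047 = 1 + 4047 = 4048$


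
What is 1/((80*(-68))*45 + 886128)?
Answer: 1/641328 ≈ 1.5593e-6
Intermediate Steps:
1/((80*(-68))*45 + 886128) = 1/(-5440*45 + 886128) = 1/(-244800 + 886128) = 1/641328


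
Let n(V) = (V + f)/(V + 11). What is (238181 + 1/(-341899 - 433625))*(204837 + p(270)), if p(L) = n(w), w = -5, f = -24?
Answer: 227013542579474099/4653144 ≈ 4.8787e+10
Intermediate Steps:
n(V) = (-24 + V)/(11 + V) (n(V) = (V - 24)/(V + 11) = (-24 + V)/(11 + V))
p(L) = -29/6 (p(L) = (-24 - 5)/(11 - 5) = -29/6)
(238181 + 1/(-341899 - 433625))*(204837 + p(270)) = (238181 + 1/(-341899 - 433625))*(204837 - 29/6) = (238181 + 1/(-775524))*(1228993/6) = (238181 - 1/775524)*(1228993/6) = (184715081843/775524)*(1228993/6) = 227013542579474099/4653144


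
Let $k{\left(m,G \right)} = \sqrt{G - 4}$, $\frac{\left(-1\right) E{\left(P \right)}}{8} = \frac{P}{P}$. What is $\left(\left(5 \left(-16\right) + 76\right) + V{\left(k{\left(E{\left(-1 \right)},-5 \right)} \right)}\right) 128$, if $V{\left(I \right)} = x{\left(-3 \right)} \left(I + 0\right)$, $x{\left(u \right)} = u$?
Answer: $-512 - 1152 i \approx -512.0 - 1152.0 i$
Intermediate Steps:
$E{\left(P \right)} = -8$ ($E{\left(P \right)} = - 8 \frac{P}{P} = \left(-8\right) 1 = -8$)
$k{\left(m,G \right)} = \sqrt{-4 + G}$
$V{\left(I \right)} = - 3 I$ ($V{\left(I \right)} = - 3 \left(I + 0\right) = - 3 I$)
$\left(\left(5 \left(-16\right) + 76\right) + V{\left(k{\left(E{\left(-1 \right)},-5 \right)} \right)}\right) 128 = \left(\left(5 \left(-16\right) + 76\right) - 3 \sqrt{-4 - 5}\right) 128 = \left(\left(-80 + 76\right) - 3 \sqrt{-9}\right) 128 = \left(-4 - 3 \cdot 3 i\right) 128 = \left(-4 - 9 i\right) 128 = -512 - 1152 i$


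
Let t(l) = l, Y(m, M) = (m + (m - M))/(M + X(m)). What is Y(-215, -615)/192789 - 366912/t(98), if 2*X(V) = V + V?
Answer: -119819134693/32002974 ≈ -3744.0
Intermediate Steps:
X(V) = V (X(V) = (V + V)/2 = (2*V)/2 = V)
Y(m, M) = (-M + 2*m)/(M + m) (Y(m, M) = (m + (m - M))/(M + m) = (-M + 2*m)/(M + m))
Y(-215, -615)/192789 - 366912/t(98) = ((-1*(-615) + 2*(-215))/(-615 - 215))/192789 - 366912/98 = ((615 - 430)/(-830))*(1/192789) - 366912*1/98 = -1/830*185*(1/192789) - 3744 = -37/166*1/192789 - 3744 = -37/32002974 - 3744 = -119819134693/32002974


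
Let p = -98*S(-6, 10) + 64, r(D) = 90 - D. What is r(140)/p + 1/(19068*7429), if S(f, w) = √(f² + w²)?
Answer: 4721885963/1921282660836 + 1225*√34/162756 ≈ 0.046345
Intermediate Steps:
p = 64 - 196*√34 (p = -98*√((-6)² + 10²) + 64 = -98*√(36 + 100) + 64 = -196*√34 + 64 = 64 - 196*√34 ≈ -1078.9)
r(140)/p + 1/(19068*7429) = (90 - 1*140)/(64 - 196*√34) + 1/(19068*7429) = (90 - 140)/(64 - 196*√34) + (1/19068)*(1/7429) = -50/(64 - 196*√34) + 1/141656172 = 1/141656172 - 50/(64 - 196*√34)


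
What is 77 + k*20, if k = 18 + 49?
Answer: 1417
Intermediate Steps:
k = 67
77 + k*20 = 77 + 67*20 = 77 + 1340 = 1417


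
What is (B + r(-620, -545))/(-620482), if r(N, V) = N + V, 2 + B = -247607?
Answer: 124387/310241 ≈ 0.40094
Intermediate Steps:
B = -247609 (B = -2 - 247607 = -247609)
(B + r(-620, -545))/(-620482) = (-247609 + (-620 - 545))/(-620482) = (-247609 - 1165)*(-1/620482) = -248774*(-1/620482) = 124387/310241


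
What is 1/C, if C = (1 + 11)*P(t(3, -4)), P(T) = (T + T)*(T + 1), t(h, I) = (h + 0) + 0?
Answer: 1/288 ≈ 0.0034722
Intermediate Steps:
t(h, I) = h (t(h, I) = h + 0 = h)
P(T) = 2*T*(1 + T) (P(T) = (2*T)*(1 + T) = 2*T*(1 + T))
C = 288 (C = (1 + 11)*(2*3*(1 + 3)) = 12*(2*3*4) = 12*24 = 288)
1/C = 1/288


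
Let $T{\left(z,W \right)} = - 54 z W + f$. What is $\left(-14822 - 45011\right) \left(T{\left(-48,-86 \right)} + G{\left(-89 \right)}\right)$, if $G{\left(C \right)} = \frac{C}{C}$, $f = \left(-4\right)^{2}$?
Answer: $13336476535$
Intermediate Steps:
$f = 16$
$G{\left(C \right)} = 1$
$T{\left(z,W \right)} = 16 - 54 W z$ ($T{\left(z,W \right)} = - 54 z W + 16 = - 54 W z + 16 = 16 - 54 W z$)
$\left(-14822 - 45011\right) \left(T{\left(-48,-86 \right)} + G{\left(-89 \right)}\right) = \left(-14822 - 45011\right) \left(\left(16 - \left(-4644\right) \left(-48\right)\right) + 1\right) = - 59833 \left(\left(16 - 222912\right) + 1\right) = - 59833 \left(-222896 + 1\right) = \left(-59833\right) \left(-222895\right) = 13336476535$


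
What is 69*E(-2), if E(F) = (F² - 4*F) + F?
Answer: 690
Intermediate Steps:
E(F) = F² - 3*F
69*E(-2) = 69*(-2*(-3 - 2)) = 69*(-2*(-5)) = 69*10 = 690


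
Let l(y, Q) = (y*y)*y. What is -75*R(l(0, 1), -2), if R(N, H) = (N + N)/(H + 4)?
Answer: 0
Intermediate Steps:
l(y, Q) = y³ (l(y, Q) = y²*y = y³)
R(N, H) = 2*N/(4 + H) (R(N, H) = (2*N)/(4 + H) = 2*N/(4 + H))
-75*R(l(0, 1), -2) = -150*0³/(4 - 2) = -150*0/2 = -75*0 = 0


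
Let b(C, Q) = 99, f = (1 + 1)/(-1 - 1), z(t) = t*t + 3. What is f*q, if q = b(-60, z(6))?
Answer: -99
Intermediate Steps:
z(t) = 3 + t² (z(t) = t² + 3 = 3 + t²)
f = -1 (f = 2/(-2) = 2*(-½) = -1)
q = 99
f*q = -1*99 = -99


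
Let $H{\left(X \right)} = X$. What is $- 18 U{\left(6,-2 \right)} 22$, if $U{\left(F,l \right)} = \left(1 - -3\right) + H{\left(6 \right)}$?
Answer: $-3960$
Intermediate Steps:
$U{\left(F,l \right)} = 10$ ($U{\left(F,l \right)} = \left(1 - -3\right) + 6 = \left(1 + 3\right) + 6 = 4 + 6 = 10$)
$- 18 U{\left(6,-2 \right)} 22 = \left(-18\right) 10 \cdot 22 = \left(-180\right) 22 = -3960$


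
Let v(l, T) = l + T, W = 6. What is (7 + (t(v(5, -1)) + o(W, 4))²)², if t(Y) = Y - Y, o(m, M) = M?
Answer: 529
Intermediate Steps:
v(l, T) = T + l
t(Y) = 0
(7 + (t(v(5, -1)) + o(W, 4))²)² = (7 + (0 + 4)²)² = (7 + 4²)² = (7 + 16)² = 23² = 529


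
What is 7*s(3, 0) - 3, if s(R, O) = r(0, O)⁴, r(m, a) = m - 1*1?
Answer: 4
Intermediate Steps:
r(m, a) = -1 + m (r(m, a) = m - 1 = -1 + m)
s(R, O) = 1 (s(R, O) = (-1 + 0)⁴ = (-1)⁴ = 1)
7*s(3, 0) - 3 = 7*1 - 3 = 7 - 3 = 4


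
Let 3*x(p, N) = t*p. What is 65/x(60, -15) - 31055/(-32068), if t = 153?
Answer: 1213909/1226601 ≈ 0.98965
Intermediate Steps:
x(p, N) = 51*p (x(p, N) = (153*p)/3 = 51*p)
65/x(60, -15) - 31055/(-32068) = 65/((51*60)) - 31055/(-32068) = 65/3060 - 31055*(-1/32068) = 65*(1/3060) + 31055/32068 = 13/612 + 31055/32068 = 1213909/1226601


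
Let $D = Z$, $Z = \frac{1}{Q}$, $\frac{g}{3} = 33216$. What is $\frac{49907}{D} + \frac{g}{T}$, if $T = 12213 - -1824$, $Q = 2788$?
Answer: $\frac{651039443380}{4679} \approx 1.3914 \cdot 10^{8}$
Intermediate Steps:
$g = 99648$ ($g = 3 \cdot 33216 = 99648$)
$T = 14037$ ($T = 12213 + 1824 = 14037$)
$Z = \frac{1}{2788} \approx 0.00035868$
$D = \frac{1}{2788} \approx 0.00035868$
$\frac{49907}{D} + \frac{g}{T} = 49907 \frac{1}{\frac{1}{2788}} + \frac{99648}{14037} = 49907 \cdot 2788 + 99648 \cdot \frac{1}{14037} = 139140716 + \frac{33216}{4679} = \frac{651039443380}{4679}$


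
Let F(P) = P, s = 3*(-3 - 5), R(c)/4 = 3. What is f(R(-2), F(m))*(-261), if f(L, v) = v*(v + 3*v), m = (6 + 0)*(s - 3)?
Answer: -27398736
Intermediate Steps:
R(c) = 12 (R(c) = 4*3 = 12)
s = -24 (s = 3*(-8) = -24)
m = -162 (m = (6 + 0)*(-24 - 3) = 6*(-27) = -162)
f(L, v) = 4*v² (f(L, v) = v*(4*v) = 4*v²)
f(R(-2), F(m))*(-261) = (4*(-162)²)*(-261) = (4*26244)*(-261) = 104976*(-261) = -27398736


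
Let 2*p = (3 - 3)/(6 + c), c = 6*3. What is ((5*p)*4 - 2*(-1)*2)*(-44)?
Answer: -176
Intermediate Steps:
c = 18
p = 0 (p = ((3 - 3)/(6 + 18))/2 = (0/24)/2 = (0*(1/24))/2 = (1/2)*0 = 0)
((5*p)*4 - 2*(-1)*2)*(-44) = ((5*0)*4 - 2*(-1)*2)*(-44) = (0*4 + 2*2)*(-44) = (0 + 4)*(-44) = 4*(-44) = -176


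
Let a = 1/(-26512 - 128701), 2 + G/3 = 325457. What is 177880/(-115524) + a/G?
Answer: -249599471368853/162102143750235 ≈ -1.5398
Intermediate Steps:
G = 976365 (G = -6 + 3*325457 = -6 + 976371 = 976365)
a = -1/155213 (a = 1/(-155213) = -1/155213 ≈ -6.4428e-6)
177880/(-115524) + a/G = 177880/(-115524) - 1/155213/976365 = 177880*(-1/115524) - 1/155213*1/976365 = -44470/28881 - 1/151544540745 = -249599471368853/162102143750235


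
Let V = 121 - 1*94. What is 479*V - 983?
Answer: 11950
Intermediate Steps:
V = 27 (V = 121 - 94 = 27)
479*V - 983 = 479*27 - 983 = 12933 - 983 = 11950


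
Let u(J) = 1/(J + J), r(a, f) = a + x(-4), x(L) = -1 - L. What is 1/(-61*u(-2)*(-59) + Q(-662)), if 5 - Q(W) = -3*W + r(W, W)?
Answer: -4/8887 ≈ -0.00045010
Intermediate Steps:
r(a, f) = 3 + a (r(a, f) = a + (-1 - 1*(-4)) = a + (-1 + 4) = a + 3 = 3 + a)
Q(W) = 2 + 2*W (Q(W) = 5 - (-3*W + (3 + W)) = 5 - (3 - 2*W) = 5 + (-3 + 2*W) = 2 + 2*W)
u(J) = 1/(2*J)
1/(-61*u(-2)*(-59) + Q(-662)) = 1/(-61/(2*(-2))*(-59) + (2 + 2*(-662))) = 1/(-61*(-1)/(2*2)*(-59) + (2 - 1324)) = 1/(-61*(-¼)*(-59) - 1322) = 1/((61/4)*(-59) - 1322) = 1/(-3599/4 - 1322) = 1/(-8887/4) = -4/8887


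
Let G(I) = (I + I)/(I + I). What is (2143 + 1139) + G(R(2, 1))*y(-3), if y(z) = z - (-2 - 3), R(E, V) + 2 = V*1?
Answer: 3284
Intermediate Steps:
R(E, V) = -2 + V (R(E, V) = -2 + V*1 = -2 + V)
y(z) = 5 + z (y(z) = z - 1*(-5) = z + 5 = 5 + z)
G(I) = 1 (G(I) = (2*I)/((2*I)) = (2*I)*(1/(2*I)) = 1)
(2143 + 1139) + G(R(2, 1))*y(-3) = (2143 + 1139) + 1*(5 - 3) = 3282 + 1*2 = 3282 + 2 = 3284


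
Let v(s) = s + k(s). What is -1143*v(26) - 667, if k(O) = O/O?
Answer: -31528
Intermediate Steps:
k(O) = 1
v(s) = 1 + s (v(s) = s + 1 = 1 + s)
-1143*v(26) - 667 = -1143*(1 + 26) - 667 = -1143*27 - 667 = -30861 - 667 = -31528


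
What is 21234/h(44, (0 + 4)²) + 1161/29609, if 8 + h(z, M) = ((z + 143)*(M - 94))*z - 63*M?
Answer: 58786647/9516332600 ≈ 0.0061774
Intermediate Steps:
h(z, M) = -8 - 63*M + z*(-94 + M)*(143 + z) (h(z, M) = -8 + (((z + 143)*(M - 94))*z - 63*M) = -8 + (((143 + z)*(-94 + M))*z - 63*M) = -8 + (((-94 + M)*(143 + z))*z - 63*M) = -8 + (z*(-94 + M)*(143 + z) - 63*M) = -8 + (-63*M + z*(-94 + M)*(143 + z)) = -8 - 63*M + z*(-94 + M)*(143 + z))
21234/h(44, (0 + 4)²) + 1161/29609 = 21234/(-8 - 13442*44 - 94*44² - 63*(0 + 4)² + (0 + 4)²*44² + 143*(0 + 4)²*44) + 1161/29609 = 21234/(-8 - 591448 - 94*1936 - 63*4² + 4²*1936 + 143*4²*44) + 1161*(1/29609) = 21234/(-8 - 591448 - 181984 - 63*16 + 16*1936 + 143*16*44) + 1161/29609 = 21234/(-8 - 591448 - 181984 - 1008 + 30976 + 100672) + 1161/29609 = 21234/(-642800) + 1161/29609 = 21234*(-1/642800) + 1161/29609 = -10617/321400 + 1161/29609 = 58786647/9516332600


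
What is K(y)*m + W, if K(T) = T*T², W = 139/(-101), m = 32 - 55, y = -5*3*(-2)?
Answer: -62721139/101 ≈ -6.2100e+5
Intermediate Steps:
y = 30 (y = -15*(-2) = 30)
m = -23
W = -139/101 (W = 139*(-1/101) = -139/101 ≈ -1.3762)
K(T) = T³
K(y)*m + W = 30³*(-23) - 139/101 = 27000*(-23) - 139/101 = -621000 - 139/101 = -62721139/101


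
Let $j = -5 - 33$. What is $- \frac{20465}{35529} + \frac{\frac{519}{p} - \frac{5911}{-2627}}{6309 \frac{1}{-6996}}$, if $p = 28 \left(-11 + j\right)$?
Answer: $- \frac{59507444683516}{22441671184569} \approx -2.6516$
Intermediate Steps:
$j = -38$
$p = -1372$ ($p = 28 \left(-11 - 38\right) = 28 \left(-49\right) = -1372$)
$- \frac{20465}{35529} + \frac{\frac{519}{p} - \frac{5911}{-2627}}{6309 \frac{1}{-6996}} = - \frac{20465}{35529} + \frac{\frac{519}{-1372} - \frac{5911}{-2627}}{6309 \frac{1}{-6996}} = \left(-20465\right) \frac{1}{35529} + \frac{519 \left(- \frac{1}{1372}\right) - - \frac{5911}{2627}}{6309 \left(- \frac{1}{6996}\right)} = - \frac{20465}{35529} + \frac{- \frac{519}{1372} + \frac{5911}{2627}}{- \frac{2103}{2332}} = - \frac{20465}{35529} + \frac{6746479}{3604244} \left(- \frac{2332}{2103}\right) = - \frac{20465}{35529} - \frac{3933197257}{1894931283} = - \frac{59507444683516}{22441671184569}$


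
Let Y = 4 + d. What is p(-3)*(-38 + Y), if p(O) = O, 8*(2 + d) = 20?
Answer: 201/2 ≈ 100.50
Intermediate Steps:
d = ½ (d = -2 + (⅛)*20 = -2 + 5/2 = ½ ≈ 0.50000)
Y = 9/2 (Y = 4 + ½ = 9/2 ≈ 4.5000)
p(-3)*(-38 + Y) = -3*(-38 + 9/2) = -3*(-67/2) = 201/2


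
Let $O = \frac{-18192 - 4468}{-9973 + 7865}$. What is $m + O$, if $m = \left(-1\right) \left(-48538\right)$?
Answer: $\frac{25585191}{527} \approx 48549.0$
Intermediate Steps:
$O = \frac{5665}{527}$ ($O = - \frac{22660}{-2108} = \left(-22660\right) \left(- \frac{1}{2108}\right) = \frac{5665}{527} \approx 10.75$)
$m = 48538$
$m + O = 48538 + \frac{5665}{527} = \frac{25585191}{527}$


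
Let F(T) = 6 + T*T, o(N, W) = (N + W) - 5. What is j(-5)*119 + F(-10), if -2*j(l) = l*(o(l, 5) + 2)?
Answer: -1573/2 ≈ -786.50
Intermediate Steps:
o(N, W) = -5 + N + W
j(l) = -l*(2 + l)/2 (j(l) = -l*((-5 + l + 5) + 2)/2 = -l*(l + 2)/2 = -l*(2 + l)/2)
F(T) = 6 + T²
j(-5)*119 + F(-10) = -½*(-5)*(2 - 5)*119 + (6 + (-10)²) = -½*(-5)*(-3)*119 + (6 + 100) = -15/2*119 + 106 = -1785/2 + 106 = -1573/2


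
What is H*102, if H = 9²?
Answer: 8262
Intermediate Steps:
H = 81
H*102 = 81*102 = 8262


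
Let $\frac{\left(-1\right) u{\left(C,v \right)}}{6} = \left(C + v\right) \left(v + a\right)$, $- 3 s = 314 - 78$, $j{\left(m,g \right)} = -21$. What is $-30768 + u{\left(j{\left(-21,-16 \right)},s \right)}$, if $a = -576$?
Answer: $- \frac{1266776}{3} \approx -4.2226 \cdot 10^{5}$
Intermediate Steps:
$s = - \frac{236}{3}$ ($s = - \frac{314 - 78}{3} = \left(- \frac{1}{3}\right) 236 = - \frac{236}{3} \approx -78.667$)
$u{\left(C,v \right)} = - 6 \left(-576 + v\right) \left(C + v\right)$ ($u{\left(C,v \right)} = - 6 \left(C + v\right) \left(v - 576\right) = - 6 \left(C + v\right) \left(-576 + v\right) = - 6 \left(-576 + v\right) \left(C + v\right)$)
$-30768 + u{\left(j{\left(-21,-16 \right)},s \right)} = -30768 + \left(- 6 \left(- \frac{236}{3}\right)^{2} + 3456 \left(-21\right) + 3456 \left(- \frac{236}{3}\right) - \left(-126\right) \left(- \frac{236}{3}\right)\right) = -30768 - \frac{1174472}{3} = - \frac{1266776}{3}$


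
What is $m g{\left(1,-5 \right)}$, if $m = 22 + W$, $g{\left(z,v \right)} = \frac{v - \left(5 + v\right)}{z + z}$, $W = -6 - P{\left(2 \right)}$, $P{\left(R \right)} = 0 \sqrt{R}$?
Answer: $-40$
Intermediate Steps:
$P{\left(R \right)} = 0$
$W = -6$ ($W = -6 - 0 = -6 + 0 = -6$)
$g{\left(z,v \right)} = - \frac{5}{2 z}$ ($g{\left(z,v \right)} = \frac{v - \left(5 + v\right)}{2 z} = - 5 \frac{1}{2 z} = - \frac{5}{2 z}$)
$m = 16$ ($m = 22 - 6 = 16$)
$m g{\left(1,-5 \right)} = 16 \left(- \frac{5}{2 \cdot 1}\right) = 16 \left(\left(- \frac{5}{2}\right) 1\right) = 16 \left(- \frac{5}{2}\right) = -40$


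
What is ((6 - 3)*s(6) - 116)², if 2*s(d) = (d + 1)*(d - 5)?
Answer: 44521/4 ≈ 11130.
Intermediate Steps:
s(d) = (1 + d)*(-5 + d)/2 (s(d) = ((d + 1)*(d - 5))/2 = ((1 + d)*(-5 + d))/2 = (1 + d)*(-5 + d)/2)
((6 - 3)*s(6) - 116)² = ((6 - 3)*(-5/2 + (½)*6² - 2*6) - 116)² = (3*(-5/2 + (½)*36 - 12) - 116)² = (3*(-5/2 + 18 - 12) - 116)² = (3*(7/2) - 116)² = (21/2 - 116)² = (-211/2)² = 44521/4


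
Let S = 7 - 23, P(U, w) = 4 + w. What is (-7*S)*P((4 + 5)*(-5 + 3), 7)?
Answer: 1232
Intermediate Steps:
S = -16
(-7*S)*P((4 + 5)*(-5 + 3), 7) = (-7*(-16))*(4 + 7) = 112*11 = 1232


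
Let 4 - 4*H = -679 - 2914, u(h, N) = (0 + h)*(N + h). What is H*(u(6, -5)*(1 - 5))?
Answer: -21582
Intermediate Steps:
u(h, N) = h*(N + h)
H = 3597/4 (H = 1 - (-679 - 2914)/4 = 1 - ¼*(-3593) = 1 + 3593/4 = 3597/4 ≈ 899.25)
H*(u(6, -5)*(1 - 5)) = 3597*((6*(-5 + 6))*(1 - 5))/4 = 3597*((6*1)*(-4))/4 = 3597*(6*(-4))/4 = (3597/4)*(-24) = -21582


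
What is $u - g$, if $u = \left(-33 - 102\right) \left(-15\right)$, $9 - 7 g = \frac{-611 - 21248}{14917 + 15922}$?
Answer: $\frac{436843415}{215873} \approx 2023.6$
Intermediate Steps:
$g = \frac{299410}{215873}$ ($g = \frac{9}{7} - \frac{\left(-611 - 21248\right) \frac{1}{14917 + 15922}}{7} = \frac{9}{7} - \frac{\left(-21859\right) \frac{1}{30839}}{7} = \frac{9}{7} - - \frac{21859}{215873} = \frac{9}{7} + \frac{21859}{215873} = \frac{299410}{215873} \approx 1.387$)
$u = 2025$ ($u = \left(-135\right) \left(-15\right) = 2025$)
$u - g = 2025 - \frac{299410}{215873} = \frac{436843415}{215873}$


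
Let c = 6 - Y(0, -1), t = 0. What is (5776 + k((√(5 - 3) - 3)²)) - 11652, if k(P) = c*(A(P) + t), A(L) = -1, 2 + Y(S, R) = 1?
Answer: -5883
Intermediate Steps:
Y(S, R) = -1 (Y(S, R) = -2 + 1 = -1)
c = 7 (c = 6 - 1*(-1) = 6 + 1 = 7)
k(P) = -7 (k(P) = 7*(-1 + 0) = 7*(-1) = -7)
(5776 + k((√(5 - 3) - 3)²)) - 11652 = (5776 - 7) - 11652 = 5769 - 11652 = -5883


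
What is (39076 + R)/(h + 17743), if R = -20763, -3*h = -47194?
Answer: 54939/100423 ≈ 0.54708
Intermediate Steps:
h = 47194/3 (h = -⅓*(-47194) = 47194/3 ≈ 15731.)
(39076 + R)/(h + 17743) = (39076 - 20763)/(47194/3 + 17743) = 18313/(100423/3) = 18313*(3/100423) = 54939/100423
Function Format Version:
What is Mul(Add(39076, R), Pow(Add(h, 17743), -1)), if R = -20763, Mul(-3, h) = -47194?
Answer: Rational(54939, 100423) ≈ 0.54708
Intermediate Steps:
h = Rational(47194, 3) (h = Mul(Rational(-1, 3), -47194) = Rational(47194, 3) ≈ 15731.)
Mul(Add(39076, R), Pow(Add(h, 17743), -1)) = Mul(Add(39076, -20763), Pow(Add(Rational(47194, 3), 17743), -1)) = Mul(18313, Pow(Rational(100423, 3), -1)) = Mul(18313, Rational(3, 100423)) = Rational(54939, 100423)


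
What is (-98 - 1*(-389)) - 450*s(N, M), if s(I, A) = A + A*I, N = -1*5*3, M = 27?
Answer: 170391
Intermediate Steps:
N = -15 (N = -5*3 = -15)
(-98 - 1*(-389)) - 450*s(N, M) = (-98 - 1*(-389)) - 12150*(1 - 15) = (-98 + 389) - 12150*(-14) = 291 - 450*(-378) = 291 + 170100 = 170391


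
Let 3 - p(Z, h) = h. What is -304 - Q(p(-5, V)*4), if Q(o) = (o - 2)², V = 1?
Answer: -340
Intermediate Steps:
p(Z, h) = 3 - h
Q(o) = (-2 + o)²
-304 - Q(p(-5, V)*4) = -304 - (-2 + (3 - 1*1)*4)² = -304 - (-2 + (3 - 1)*4)² = -304 - (-2 + 2*4)² = -304 - (-2 + 8)² = -304 - 1*6² = -304 - 1*36 = -304 - 36 = -340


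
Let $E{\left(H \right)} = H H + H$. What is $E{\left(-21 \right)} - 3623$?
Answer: $-3203$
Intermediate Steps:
$E{\left(H \right)} = H + H^{2}$ ($E{\left(H \right)} = H^{2} + H = H + H^{2}$)
$E{\left(-21 \right)} - 3623 = - 21 \left(1 - 21\right) - 3623 = \left(-21\right) \left(-20\right) - 3623 = 420 - 3623 = -3203$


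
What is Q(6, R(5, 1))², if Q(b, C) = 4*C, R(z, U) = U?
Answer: 16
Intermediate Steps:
Q(6, R(5, 1))² = (4*1)² = 4² = 16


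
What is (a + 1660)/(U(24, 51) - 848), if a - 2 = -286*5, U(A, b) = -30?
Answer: -116/439 ≈ -0.26424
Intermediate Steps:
a = -1428 (a = 2 - 286*5 = 2 - 1430 = -1428)
(a + 1660)/(U(24, 51) - 848) = (-1428 + 1660)/(-30 - 848) = 232/(-878) = 232*(-1/878) = -116/439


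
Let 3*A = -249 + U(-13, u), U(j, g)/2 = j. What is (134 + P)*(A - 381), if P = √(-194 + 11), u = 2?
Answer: -190012/3 - 1418*I*√183/3 ≈ -63337.0 - 6394.1*I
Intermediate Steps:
U(j, g) = 2*j
P = I*√183 (P = √(-183) = I*√183 ≈ 13.528*I)
A = -275/3 (A = (-249 + 2*(-13))/3 = (-249 - 26)/3 = (⅓)*(-275) = -275/3 ≈ -91.667)
(134 + P)*(A - 381) = (134 + I*√183)*(-275/3 - 381) = (134 + I*√183)*(-1418/3) = -190012/3 - 1418*I*√183/3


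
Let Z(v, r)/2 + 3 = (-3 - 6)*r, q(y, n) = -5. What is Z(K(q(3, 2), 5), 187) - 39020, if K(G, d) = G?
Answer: -42392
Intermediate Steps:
Z(v, r) = -6 - 18*r (Z(v, r) = -6 + 2*((-3 - 6)*r) = -6 + 2*(-9*r) = -6 - 18*r)
Z(K(q(3, 2), 5), 187) - 39020 = (-6 - 18*187) - 39020 = (-6 - 3366) - 39020 = -3372 - 39020 = -42392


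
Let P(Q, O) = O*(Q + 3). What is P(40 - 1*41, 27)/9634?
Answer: 27/4817 ≈ 0.0056051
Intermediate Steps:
P(Q, O) = O*(3 + Q)
P(40 - 1*41, 27)/9634 = (27*(3 + (40 - 1*41)))/9634 = (27*(3 + (40 - 41)))*(1/9634) = (27*(3 - 1))*(1/9634) = (27*2)*(1/9634) = 54*(1/9634) = 27/4817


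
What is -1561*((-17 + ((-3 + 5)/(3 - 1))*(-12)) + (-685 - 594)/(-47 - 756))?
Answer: 34354488/803 ≈ 42783.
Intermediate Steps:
-1561*((-17 + ((-3 + 5)/(3 - 1))*(-12)) + (-685 - 594)/(-47 - 756)) = -1561*((-17 + (2/2)*(-12)) - 1279/(-803)) = -1561*((-17 + (2*(1/2))*(-12)) - 1279*(-1/803)) = -1561*((-17 + 1*(-12)) + 1279/803) = -1561*((-17 - 12) + 1279/803) = -1561*(-29 + 1279/803) = -1561*(-22008/803) = 34354488/803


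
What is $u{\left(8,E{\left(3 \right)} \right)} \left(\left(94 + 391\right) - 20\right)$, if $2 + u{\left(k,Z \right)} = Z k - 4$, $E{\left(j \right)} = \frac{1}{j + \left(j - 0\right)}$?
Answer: $-2170$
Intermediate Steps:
$E{\left(j \right)} = \frac{1}{2 j}$ ($E{\left(j \right)} = \frac{1}{j + \left(j + 0\right)} = \frac{1}{j + j} = \frac{1}{2 j}$)
$u{\left(k,Z \right)} = -6 + Z k$ ($u{\left(k,Z \right)} = -2 + \left(Z k - 4\right) = -2 + \left(-4 + Z k\right) = -6 + Z k$)
$u{\left(8,E{\left(3 \right)} \right)} \left(\left(94 + 391\right) - 20\right) = \left(-6 + \frac{1}{2 \cdot 3} \cdot 8\right) \left(\left(94 + 391\right) - 20\right) = \left(-6 + \frac{1}{2} \cdot \frac{1}{3} \cdot 8\right) \left(485 - 20\right) = \left(-6 + \frac{1}{6} \cdot 8\right) 465 = \left(-6 + \frac{4}{3}\right) 465 = \left(- \frac{14}{3}\right) 465 = -2170$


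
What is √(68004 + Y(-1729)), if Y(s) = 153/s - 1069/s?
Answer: 2*√50823882382/1729 ≈ 260.78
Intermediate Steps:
Y(s) = -916/s
√(68004 + Y(-1729)) = √(68004 - 916/(-1729)) = √(68004 - 916*(-1/1729)) = √(68004 + 916/1729) = √(117579832/1729) = 2*√50823882382/1729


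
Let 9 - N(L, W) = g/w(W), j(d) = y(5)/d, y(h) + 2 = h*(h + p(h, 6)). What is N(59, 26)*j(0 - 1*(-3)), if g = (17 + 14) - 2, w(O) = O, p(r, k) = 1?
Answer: 2870/39 ≈ 73.590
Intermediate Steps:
y(h) = -2 + h*(1 + h) (y(h) = -2 + h*(h + 1) = -2 + h*(1 + h))
g = 29 (g = 31 - 2 = 29)
j(d) = 28/d (j(d) = (-2 + 5 + 5²)/d = (-2 + 5 + 25)/d = 28/d)
N(L, W) = 9 - 29/W
N(59, 26)*j(0 - 1*(-3)) = (9 - 29/26)*(28/(0 - 1*(-3))) = (9 - 29*1/26)*(28/(0 + 3)) = (9 - 29/26)*(28/3) = 205*(28*(⅓))/26 = (205/26)*(28/3) = 2870/39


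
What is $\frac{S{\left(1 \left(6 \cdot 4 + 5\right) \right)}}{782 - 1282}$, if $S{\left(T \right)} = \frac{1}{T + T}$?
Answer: $- \frac{1}{29000} \approx -3.4483 \cdot 10^{-5}$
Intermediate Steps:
$S{\left(T \right)} = \frac{1}{2 T}$
$\frac{S{\left(1 \left(6 \cdot 4 + 5\right) \right)}}{782 - 1282} = \frac{\frac{1}{2} \frac{1}{1 \left(6 \cdot 4 + 5\right)}}{782 - 1282} = \frac{\frac{1}{2} \frac{1}{1 \left(24 + 5\right)}}{-500} = \frac{1}{2 \cdot 1 \cdot 29} \left(- \frac{1}{500}\right) = \frac{1}{2 \cdot 29} \left(- \frac{1}{500}\right) = \frac{1}{2} \cdot \frac{1}{29} \left(- \frac{1}{500}\right) = \frac{1}{58} \left(- \frac{1}{500}\right) = - \frac{1}{29000}$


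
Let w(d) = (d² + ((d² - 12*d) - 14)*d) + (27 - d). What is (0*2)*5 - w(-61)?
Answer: 266970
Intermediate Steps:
w(d) = 27 + d² - d + d*(-14 + d² - 12*d) (w(d) = (d² + (-14 + d² - 12*d)*d) + (27 - d) = (d² + d*(-14 + d² - 12*d)) + (27 - d) = 27 + d² - d + d*(-14 + d² - 12*d))
(0*2)*5 - w(-61) = (0*2)*5 - (27 + (-61)³ - 15*(-61) - 11*(-61)²) = 0*5 - (27 - 226981 + 915 - 11*3721) = 0 - (27 - 226981 + 915 - 40931) = 0 - 1*(-266970) = 0 + 266970 = 266970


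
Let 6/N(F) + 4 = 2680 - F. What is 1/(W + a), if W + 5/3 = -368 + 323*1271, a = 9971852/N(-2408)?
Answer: 1/8449892758 ≈ 1.1834e-10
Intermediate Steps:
N(F) = 6/(2676 - F) (N(F) = 6/(-4 + (2680 - F)) = 6/(2676 - F))
a = 25348447784/3 (a = 9971852/((-6/(-2676 - 2408))) = 9971852/((-6/(-5084))) = 9971852/((-6*(-1/5084))) = 9971852/(3/2542) = 9971852*(2542/3) = 25348447784/3 ≈ 8.4495e+9)
W = 1230490/3 (W = -5/3 + (-368 + 323*1271) = -5/3 + (-368 + 410533) = -5/3 + 410165 = 1230490/3 ≈ 4.1016e+5)
1/(W + a) = 1/(1230490/3 + 25348447784/3) = 1/8449892758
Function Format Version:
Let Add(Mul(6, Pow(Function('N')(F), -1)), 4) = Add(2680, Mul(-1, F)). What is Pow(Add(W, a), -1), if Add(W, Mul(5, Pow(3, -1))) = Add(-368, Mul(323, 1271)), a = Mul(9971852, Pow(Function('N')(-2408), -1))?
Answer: Rational(1, 8449892758) ≈ 1.1834e-10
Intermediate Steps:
Function('N')(F) = Mul(6, Pow(Add(2676, Mul(-1, F)), -1)) (Function('N')(F) = Mul(6, Pow(Add(-4, Add(2680, Mul(-1, F))), -1)) = Mul(6, Pow(Add(2676, Mul(-1, F)), -1)))
a = Rational(25348447784, 3) (a = Mul(9971852, Pow(Mul(-6, Pow(Add(-2676, -2408), -1)), -1)) = Mul(9971852, Pow(Mul(-6, Pow(-5084, -1)), -1)) = Mul(9971852, Pow(Mul(-6, Rational(-1, 5084)), -1)) = Mul(9971852, Pow(Rational(3, 2542), -1)) = Mul(9971852, Rational(2542, 3)) = Rational(25348447784, 3) ≈ 8.4495e+9)
W = Rational(1230490, 3) (W = Add(Rational(-5, 3), Add(-368, Mul(323, 1271))) = Add(Rational(-5, 3), Add(-368, 410533)) = Add(Rational(-5, 3), 410165) = Rational(1230490, 3) ≈ 4.1016e+5)
Pow(Add(W, a), -1) = Pow(Add(Rational(1230490, 3), Rational(25348447784, 3)), -1) = Pow(8449892758, -1) = Rational(1, 8449892758)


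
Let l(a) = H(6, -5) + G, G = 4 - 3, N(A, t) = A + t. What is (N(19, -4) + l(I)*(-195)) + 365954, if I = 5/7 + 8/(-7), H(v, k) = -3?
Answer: 366359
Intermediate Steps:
I = -3/7 (I = 5*(1/7) + 8*(-1/7) = 5/7 - 8/7 = -3/7 ≈ -0.42857)
G = 1
l(a) = -2 (l(a) = -3 + 1 = -2)
(N(19, -4) + l(I)*(-195)) + 365954 = ((19 - 4) - 2*(-195)) + 365954 = (15 + 390) + 365954 = 405 + 365954 = 366359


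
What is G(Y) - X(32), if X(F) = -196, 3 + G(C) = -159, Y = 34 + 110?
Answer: 34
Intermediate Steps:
Y = 144
G(C) = -162 (G(C) = -3 - 159 = -162)
G(Y) - X(32) = -162 - 1*(-196) = -162 + 196 = 34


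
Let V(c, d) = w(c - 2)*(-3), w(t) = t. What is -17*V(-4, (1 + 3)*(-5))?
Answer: -306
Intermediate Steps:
V(c, d) = 6 - 3*c (V(c, d) = (c - 2)*(-3) = (-2 + c)*(-3) = 6 - 3*c)
-17*V(-4, (1 + 3)*(-5)) = -17*(6 - 3*(-4)) = -17*(6 + 12) = -17*18 = -306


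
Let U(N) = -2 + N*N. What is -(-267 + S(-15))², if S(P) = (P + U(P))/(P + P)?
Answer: -16883881/225 ≈ -75040.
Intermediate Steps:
U(N) = -2 + N²
S(P) = (-2 + P + P²)/(2*P) (S(P) = (P + (-2 + P²))/(P + P) = (-2 + P + P²)/((2*P)) = (-2 + P + P²)*(1/(2*P)) = (-2 + P + P²)/(2*P))
-(-267 + S(-15))² = -(-267 + (½)*(-2 - 15 + (-15)²)/(-15))² = -(-267 + (½)*(-1/15)*(-2 - 15 + 225))² = -(-267 + (½)*(-1/15)*208)² = -(-267 - 104/15)² = -(-4109/15)² = -1*16883881/225 = -16883881/225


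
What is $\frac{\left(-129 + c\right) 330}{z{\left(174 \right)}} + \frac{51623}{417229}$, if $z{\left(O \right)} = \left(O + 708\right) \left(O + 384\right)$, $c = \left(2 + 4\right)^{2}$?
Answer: $\frac{22583891}{367995978} \approx 0.06137$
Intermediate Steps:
$c = 36$ ($c = 6^{2} = 36$)
$z{\left(O \right)} = \left(384 + O\right) \left(708 + O\right)$ ($z{\left(O \right)} = \left(708 + O\right) \left(384 + O\right) = \left(384 + O\right) \left(708 + O\right)$)
$\frac{\left(-129 + c\right) 330}{z{\left(174 \right)}} + \frac{51623}{417229} = \frac{\left(-129 + 36\right) 330}{271872 + 174^{2} + 1092 \cdot 174} + \frac{51623}{417229} = \frac{\left(-93\right) 330}{271872 + 30276 + 190008} + 51623 \cdot \frac{1}{417229} = - \frac{30690}{492156} + \frac{51623}{417229} = \left(-30690\right) \frac{1}{492156} + \frac{51623}{417229} = - \frac{55}{882} + \frac{51623}{417229} = \frac{22583891}{367995978}$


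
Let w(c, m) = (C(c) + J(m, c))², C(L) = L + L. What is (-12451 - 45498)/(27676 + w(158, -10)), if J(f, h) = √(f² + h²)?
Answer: -2210696401/3318594020 + 4577971*√6266/829648505 ≈ -0.22936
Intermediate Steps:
C(L) = 2*L
w(c, m) = (√(c² + m²) + 2*c)² (w(c, m) = (2*c + √(m² + c²))² = (2*c + √(c² + m²))² = (√(c² + m²) + 2*c)²)
(-12451 - 45498)/(27676 + w(158, -10)) = (-12451 - 45498)/(27676 + (√(158² + (-10)²) + 2*158)²) = -57949/(27676 + (√(24964 + 100) + 316)²) = -57949/(27676 + (√25064 + 316)²) = -57949/(27676 + (2*√6266 + 316)²) = -57949/(27676 + (316 + 2*√6266)²)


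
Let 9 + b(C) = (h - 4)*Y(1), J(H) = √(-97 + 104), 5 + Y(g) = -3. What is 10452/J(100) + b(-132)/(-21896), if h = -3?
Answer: -47/21896 + 10452*√7/7 ≈ 3950.5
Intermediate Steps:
Y(g) = -8 (Y(g) = -5 - 3 = -8)
J(H) = √7
b(C) = 47 (b(C) = -9 + (-3 - 4)*(-8) = -9 - 7*(-8) = -9 + 56 = 47)
10452/J(100) + b(-132)/(-21896) = 10452/(√7) + 47/(-21896) = 10452*(√7/7) + 47*(-1/21896) = 10452*√7/7 - 47/21896 = -47/21896 + 10452*√7/7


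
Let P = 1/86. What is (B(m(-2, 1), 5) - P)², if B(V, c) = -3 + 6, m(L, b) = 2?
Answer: 66049/7396 ≈ 8.9304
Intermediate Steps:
B(V, c) = 3
P = 1/86 ≈ 0.011628
(B(m(-2, 1), 5) - P)² = (3 - 1*1/86)² = (3 - 1/86)² = (257/86)² = 66049/7396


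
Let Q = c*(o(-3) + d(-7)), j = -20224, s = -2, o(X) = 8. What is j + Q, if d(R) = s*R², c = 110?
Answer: -30124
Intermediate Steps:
d(R) = -2*R²
Q = -9900 (Q = 110*(8 - 2*(-7)²) = 110*(8 - 2*49) = 110*(8 - 98) = 110*(-90) = -9900)
j + Q = -20224 - 9900 = -30124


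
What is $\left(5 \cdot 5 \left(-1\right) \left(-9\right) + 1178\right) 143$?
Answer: $200629$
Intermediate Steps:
$\left(5 \cdot 5 \left(-1\right) \left(-9\right) + 1178\right) 143 = \left(25 \left(-1\right) \left(-9\right) + 1178\right) 143 = \left(\left(-25\right) \left(-9\right) + 1178\right) 143 = \left(225 + 1178\right) 143 = 1403 \cdot 143 = 200629$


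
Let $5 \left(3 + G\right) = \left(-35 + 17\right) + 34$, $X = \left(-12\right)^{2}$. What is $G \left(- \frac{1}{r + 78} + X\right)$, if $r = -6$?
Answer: $\frac{10367}{360} \approx 28.797$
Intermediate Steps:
$X = 144$
$G = \frac{1}{5}$ ($G = -3 + \frac{\left(-35 + 17\right) + 34}{5} = -3 + \frac{-18 + 34}{5} = -3 + \frac{1}{5} \cdot 16 = -3 + \frac{16}{5} = \frac{1}{5} \approx 0.2$)
$G \left(- \frac{1}{r + 78} + X\right) = \frac{- \frac{1}{-6 + 78} + 144}{5} = \frac{- \frac{1}{72} + 144}{5} = \frac{1}{5} \cdot \frac{10367}{72} = \frac{10367}{360}$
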